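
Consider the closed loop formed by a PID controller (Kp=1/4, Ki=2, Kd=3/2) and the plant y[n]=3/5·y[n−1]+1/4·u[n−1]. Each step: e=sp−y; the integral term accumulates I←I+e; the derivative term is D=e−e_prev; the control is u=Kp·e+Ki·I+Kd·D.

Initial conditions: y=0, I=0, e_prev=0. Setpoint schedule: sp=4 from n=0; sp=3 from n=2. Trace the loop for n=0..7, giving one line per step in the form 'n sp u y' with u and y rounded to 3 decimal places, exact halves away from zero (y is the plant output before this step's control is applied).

(exact arithmetic carried between steps; '≈' marks a value shown rounded to 6 d.p. or computed from one; I and e_prev carry over from the previous line; the table rounds u and y to 3 d.p., halves away from zero)
n=0: y=0, sp=4, e=sp−y=4; I=4, D=e−e_prev=4; u=1/4·4+2·4+3/2·4=15; next y=3/5·0+1/4·15=3.75
n=1: y=3.75, sp=4, e=sp−y=0.25; I=4.25, D=e−e_prev=-3.75; u=1/4·0.25+2·4.25+3/2·(-3.75)=2.9375; next y=3/5·3.75+1/4·2.9375=2.984375
n=2: y=2.984375, sp=3, e=sp−y=0.015625; I=4.265625, D=e−e_prev=-0.234375; u=1/4·0.015625+2·4.265625+3/2·(-0.234375)≈8.183594; next y=3/5·2.984375+1/4·8.183594≈3.836523
n=3: y≈3.836523, sp=3, e=sp−y≈-0.836523; I≈3.429102, D=e−e_prev≈-0.852148; u=1/4·(-0.836523)+2·3.429102+3/2·(-0.852148)≈5.370850; next y=3/5·3.836523+1/4·5.370850≈3.644626
n=4: y≈3.644626, sp=3, e=sp−y≈-0.644626; I≈2.784475, D=e−e_prev≈0.191897; u=1/4·(-0.644626)+2·2.784475+3/2·0.191897≈5.695639; next y=3/5·3.644626+1/4·5.695639≈3.610686
n=5: y≈3.610686, sp=3, e=sp−y≈-0.610686; I≈2.173789, D=e−e_prev≈0.033941; u=1/4·(-0.610686)+2·2.173789+3/2·0.033941≈4.245819; next y=3/5·3.610686+1/4·4.245819≈3.227866
n=6: y≈3.227866, sp=3, e=sp−y≈-0.227866; I≈1.945923, D=e−e_prev≈0.382820; u=1/4·(-0.227866)+2·1.945923+3/2·0.382820≈4.409110; next y=3/5·3.227866+1/4·4.409110≈3.038997
n=7: y≈3.038997, sp=3, e=sp−y≈-0.038997; I≈1.906926, D=e−e_prev≈0.188869; u=1/4·(-0.038997)+2·1.906926+3/2·0.188869≈4.087407; next y=3/5·3.038997+1/4·4.087407≈2.845250

0 4 15.000 0.000
1 4 2.938 3.750
2 3 8.184 2.984
3 3 5.371 3.837
4 3 5.696 3.645
5 3 4.246 3.611
6 3 4.409 3.228
7 3 4.087 3.039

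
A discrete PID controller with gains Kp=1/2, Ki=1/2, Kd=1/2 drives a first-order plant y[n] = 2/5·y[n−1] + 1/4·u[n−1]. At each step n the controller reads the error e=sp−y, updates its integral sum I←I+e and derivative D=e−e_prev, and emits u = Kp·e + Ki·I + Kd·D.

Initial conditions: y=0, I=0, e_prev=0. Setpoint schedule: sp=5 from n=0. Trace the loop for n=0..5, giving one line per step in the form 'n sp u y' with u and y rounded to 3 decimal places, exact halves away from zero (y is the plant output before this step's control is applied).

0 5 7.500 0.000
1 5 4.688 1.875
2 5 7.117 1.922
3 5 7.740 2.548
4 5 8.670 2.954
5 5 9.304 3.349

(exact arithmetic carried between steps; '≈' marks a value shown rounded to 6 d.p. or computed from one; I and e_prev carry over from the previous line; the table rounds u and y to 3 d.p., halves away from zero)
n=0: y=0, sp=5, e=sp−y=5; I=5, D=e−e_prev=5; u=1/2·5+1/2·5+1/2·5=7.5; next y=2/5·0+1/4·7.5=1.875
n=1: y=1.875, sp=5, e=sp−y=3.125; I=8.125, D=e−e_prev=-1.875; u=1/2·3.125+1/2·8.125+1/2·(-1.875)=4.6875; next y=2/5·1.875+1/4·4.6875=1.921875
n=2: y=1.921875, sp=5, e=sp−y=3.078125; I=11.203125, D=e−e_prev=-0.046875; u=1/2·3.078125+1/2·11.203125+1/2·(-0.046875)≈7.117188; next y=2/5·1.921875+1/4·7.117188≈2.548047
n=3: y≈2.548047, sp=5, e=sp−y≈2.451953; I≈13.655078, D=e−e_prev≈-0.626172; u=1/2·2.451953+1/2·13.655078+1/2·(-0.626172)≈7.740430; next y=2/5·2.548047+1/4·7.740430≈2.954326
n=4: y≈2.954326, sp=5, e=sp−y≈2.045674; I≈15.700752, D=e−e_prev≈-0.406279; u=1/2·2.045674+1/2·15.700752+1/2·(-0.406279)≈8.670073; next y=2/5·2.954326+1/4·8.670073≈3.349249
n=5: y≈3.349249, sp=5, e=sp−y≈1.650751; I≈17.351503, D=e−e_prev≈-0.394923; u=1/2·1.650751+1/2·17.351503+1/2·(-0.394923)≈9.303666; next y=2/5·3.349249+1/4·9.303666≈3.665616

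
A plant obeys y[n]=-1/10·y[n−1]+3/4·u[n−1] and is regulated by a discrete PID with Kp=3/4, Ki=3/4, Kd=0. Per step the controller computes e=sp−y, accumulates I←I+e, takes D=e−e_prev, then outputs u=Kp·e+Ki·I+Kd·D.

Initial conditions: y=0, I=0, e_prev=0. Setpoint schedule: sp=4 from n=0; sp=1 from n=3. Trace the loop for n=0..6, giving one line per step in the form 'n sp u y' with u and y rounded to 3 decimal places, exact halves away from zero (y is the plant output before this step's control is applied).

(exact arithmetic carried between steps; '≈' marks a value shown rounded to 6 d.p. or computed from one; I and e_prev carry over from the previous line; the table rounds u and y to 3 d.p., halves away from zero)
n=0: y=0, sp=4, e=sp−y=4; I=4, D=e−e_prev=4; u=3/4·4+3/4·4+0·4=6; next y=-1/10·0+3/4·6=4.5
n=1: y=4.5, sp=4, e=sp−y=-0.5; I=3.5, D=e−e_prev=-4.5; u=3/4·(-0.5)+3/4·3.5+0·(-4.5)=2.25; next y=-1/10·4.5+3/4·2.25=1.2375
n=2: y=1.2375, sp=4, e=sp−y=2.7625; I=6.2625, D=e−e_prev=3.2625; u=3/4·2.7625+3/4·6.2625+0·3.2625=6.76875; next y=-1/10·1.2375+3/4·6.76875≈4.952813
n=3: y≈4.952813, sp=1, e=sp−y≈-3.952813; I≈2.309688, D=e−e_prev≈-6.715313; u=3/4·(-3.952813)+3/4·2.309688+0·(-6.715313)≈-1.232344; next y=-1/10·4.952813+3/4·(-1.232344)≈-1.419539
n=4: y≈-1.419539, sp=1, e=sp−y≈2.419539; I≈4.729227, D=e−e_prev≈6.372352; u=3/4·2.419539+3/4·4.729227+0·6.372352≈5.361574; next y=-1/10·(-1.419539)+3/4·5.361574≈4.163135
n=5: y≈4.163135, sp=1, e=sp−y≈-3.163135; I≈1.566092, D=e−e_prev≈-5.582674; u=3/4·(-3.163135)+3/4·1.566092+0·(-5.582674)≈-1.197782; next y=-1/10·4.163135+3/4·(-1.197782)≈-1.314650
n=6: y≈-1.314650, sp=1, e=sp−y≈2.314650; I≈3.880742, D=e−e_prev≈5.477784; u=3/4·2.314650+3/4·3.880742+0·5.477784≈4.646544; next y=-1/10·(-1.314650)+3/4·4.646544≈3.616373

0 4 6.000 0.000
1 4 2.250 4.500
2 4 6.769 1.238
3 1 -1.232 4.953
4 1 5.362 -1.420
5 1 -1.198 4.163
6 1 4.647 -1.315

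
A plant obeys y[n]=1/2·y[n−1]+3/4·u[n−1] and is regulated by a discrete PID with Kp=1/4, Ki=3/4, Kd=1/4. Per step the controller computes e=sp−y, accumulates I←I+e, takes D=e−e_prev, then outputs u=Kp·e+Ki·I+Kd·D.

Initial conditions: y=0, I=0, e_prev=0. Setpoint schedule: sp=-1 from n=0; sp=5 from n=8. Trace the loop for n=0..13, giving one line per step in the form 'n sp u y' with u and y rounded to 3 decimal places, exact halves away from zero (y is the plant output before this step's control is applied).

(exact arithmetic carried between steps; '≈' marks a value shown rounded to 6 d.p. or computed from one; I and e_prev carry over from the previous line; the table rounds u and y to 3 d.p., halves away from zero)
n=0: y=0, sp=-1, e=sp−y=-1; I=-1, D=e−e_prev=-1; u=1/4·(-1)+3/4·(-1)+1/4·(-1)=-1.25; next y=1/2·0+3/4·(-1.25)=-0.9375
n=1: y=-0.9375, sp=-1, e=sp−y=-0.0625; I=-1.0625, D=e−e_prev=0.9375; u=1/4·(-0.0625)+3/4·(-1.0625)+1/4·0.9375=-0.578125; next y=1/2·(-0.9375)+3/4·(-0.578125)≈-0.902344
n=2: y≈-0.902344, sp=-1, e=sp−y≈-0.097656; I≈-1.160156, D=e−e_prev≈-0.035156; u=1/4·(-0.097656)+3/4·(-1.160156)+1/4·(-0.035156)≈-0.903320; next y=1/2·(-0.902344)+3/4·(-0.903320)≈-1.128662
n=3: y≈-1.128662, sp=-1, e=sp−y≈0.128662; I≈-1.031494, D=e−e_prev≈0.226318; u=1/4·0.128662+3/4·(-1.031494)+1/4·0.226318≈-0.684875; next y=1/2·(-1.128662)+3/4·(-0.684875)≈-1.077988
n=4: y≈-1.077988, sp=-1, e=sp−y≈0.077988; I≈-0.953506, D=e−e_prev≈-0.050674; u=1/4·0.077988+3/4·(-0.953506)+1/4·(-0.050674)≈-0.708302; next y=1/2·(-1.077988)+3/4·(-0.708302)≈-1.070220
n=5: y≈-1.070220, sp=-1, e=sp−y≈0.070220; I≈-0.883286, D=e−e_prev≈-0.007768; u=1/4·0.070220+3/4·(-0.883286)+1/4·(-0.007768)≈-0.646852; next y=1/2·(-1.070220)+3/4·(-0.646852)≈-1.020249
n=6: y≈-1.020249, sp=-1, e=sp−y≈0.020249; I≈-0.863038, D=e−e_prev≈-0.049971; u=1/4·0.020249+3/4·(-0.863038)+1/4·(-0.049971)≈-0.654709; next y=1/2·(-1.020249)+3/4·(-0.654709)≈-1.001156
n=7: y≈-1.001156, sp=-1, e=sp−y≈0.001156; I≈-0.861882, D=e−e_prev≈-0.019093; u=1/4·0.001156+3/4·(-0.861882)+1/4·(-0.019093)≈-0.650895; next y=1/2·(-1.001156)+3/4·(-0.650895)≈-0.988750
n=8: y≈-0.988750, sp=5, e=sp−y≈5.988750; I≈5.126868, D=e−e_prev≈5.987594; u=1/4·5.988750+3/4·5.126868+1/4·5.987594≈6.839237; next y=1/2·(-0.988750)+3/4·6.839237≈4.635053
n=9: y≈4.635053, sp=5, e=sp−y≈0.364947; I≈5.491815, D=e−e_prev≈-5.623802; u=1/4·0.364947+3/4·5.491815+1/4·(-5.623802)≈2.804148; next y=1/2·4.635053+3/4·2.804148≈4.420637
n=10: y≈4.420637, sp=5, e=sp−y≈0.579363; I≈6.071178, D=e−e_prev≈0.214416; u=1/4·0.579363+3/4·6.071178+1/4·0.214416≈4.751828; next y=1/2·4.420637+3/4·4.751828≈5.774190
n=11: y≈5.774190, sp=5, e=sp−y≈-0.774190; I≈5.296988, D=e−e_prev≈-1.353553; u=1/4·(-0.774190)+3/4·5.296988+1/4·(-1.353553)≈3.440806; next y=1/2·5.774190+3/4·3.440806≈5.467699
n=12: y≈5.467699, sp=5, e=sp−y≈-0.467699; I≈4.829289, D=e−e_prev≈0.306491; u=1/4·(-0.467699)+3/4·4.829289+1/4·0.306491≈3.581665; next y=1/2·5.467699+3/4·3.581665≈5.420098
n=13: y≈5.420098, sp=5, e=sp−y≈-0.420098; I≈4.409191, D=e−e_prev≈0.047601; u=1/4·(-0.420098)+3/4·4.409191+1/4·0.047601≈3.213769; next y=1/2·5.420098+3/4·3.213769≈5.120376

0 -1 -1.250 0.000
1 -1 -0.578 -0.938
2 -1 -0.903 -0.902
3 -1 -0.685 -1.129
4 -1 -0.708 -1.078
5 -1 -0.647 -1.070
6 -1 -0.655 -1.020
7 -1 -0.651 -1.001
8 5 6.839 -0.989
9 5 2.804 4.635
10 5 4.752 4.421
11 5 3.441 5.774
12 5 3.582 5.468
13 5 3.214 5.420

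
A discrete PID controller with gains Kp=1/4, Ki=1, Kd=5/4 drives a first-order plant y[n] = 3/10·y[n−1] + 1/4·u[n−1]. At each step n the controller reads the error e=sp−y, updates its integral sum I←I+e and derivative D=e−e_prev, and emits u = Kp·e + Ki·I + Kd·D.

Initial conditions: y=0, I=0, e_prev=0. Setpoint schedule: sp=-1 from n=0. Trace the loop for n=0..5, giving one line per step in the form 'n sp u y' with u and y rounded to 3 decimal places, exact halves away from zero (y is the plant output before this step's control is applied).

0 -1 -2.500 0.000
1 -1 -0.688 -0.625
2 -1 -2.508 -0.359
3 -1 -1.878 -0.735
4 -1 -2.725 -0.690
5 -1 -2.483 -0.888

(exact arithmetic carried between steps; '≈' marks a value shown rounded to 6 d.p. or computed from one; I and e_prev carry over from the previous line; the table rounds u and y to 3 d.p., halves away from zero)
n=0: y=0, sp=-1, e=sp−y=-1; I=-1, D=e−e_prev=-1; u=1/4·(-1)+1·(-1)+5/4·(-1)=-2.5; next y=3/10·0+1/4·(-2.5)=-0.625
n=1: y=-0.625, sp=-1, e=sp−y=-0.375; I=-1.375, D=e−e_prev=0.625; u=1/4·(-0.375)+1·(-1.375)+5/4·0.625=-0.6875; next y=3/10·(-0.625)+1/4·(-0.6875)=-0.359375
n=2: y=-0.359375, sp=-1, e=sp−y=-0.640625; I=-2.015625, D=e−e_prev=-0.265625; u=1/4·(-0.640625)+1·(-2.015625)+5/4·(-0.265625)≈-2.507813; next y=3/10·(-0.359375)+1/4·(-2.507813)≈-0.734766
n=3: y≈-0.734766, sp=-1, e=sp−y≈-0.265234; I≈-2.280859, D=e−e_prev≈0.375391; u=1/4·(-0.265234)+1·(-2.280859)+5/4·0.375391≈-1.877930; next y=3/10·(-0.734766)+1/4·(-1.877930)≈-0.689912
n=4: y≈-0.689912, sp=-1, e=sp−y≈-0.310088; I≈-2.590947, D=e−e_prev≈-0.044854; u=1/4·(-0.310088)+1·(-2.590947)+5/4·(-0.044854)≈-2.724536; next y=3/10·(-0.689912)+1/4·(-2.724536)≈-0.888108
n=5: y≈-0.888108, sp=-1, e=sp−y≈-0.111892; I≈-2.702840, D=e−e_prev≈0.198196; u=1/4·(-0.111892)+1·(-2.702840)+5/4·0.198196≈-2.483068; next y=3/10·(-0.888108)+1/4·(-2.483068)≈-0.887199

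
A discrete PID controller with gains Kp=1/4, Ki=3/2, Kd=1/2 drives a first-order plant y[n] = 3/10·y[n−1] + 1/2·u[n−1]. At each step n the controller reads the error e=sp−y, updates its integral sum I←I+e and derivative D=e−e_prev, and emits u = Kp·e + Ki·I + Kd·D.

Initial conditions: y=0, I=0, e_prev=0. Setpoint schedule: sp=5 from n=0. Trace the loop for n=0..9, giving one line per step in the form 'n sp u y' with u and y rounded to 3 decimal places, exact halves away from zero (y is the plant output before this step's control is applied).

(exact arithmetic carried between steps; '≈' marks a value shown rounded to 6 d.p. or computed from one; I and e_prev carry over from the previous line; the table rounds u and y to 3 d.p., halves away from zero)
n=0: y=0, sp=5, e=sp−y=5; I=5, D=e−e_prev=5; u=1/4·5+3/2·5+1/2·5=11.25; next y=3/10·0+1/2·11.25=5.625
n=1: y=5.625, sp=5, e=sp−y=-0.625; I=4.375, D=e−e_prev=-5.625; u=1/4·(-0.625)+3/2·4.375+1/2·(-5.625)=3.59375; next y=3/10·5.625+1/2·3.59375=3.484375
n=2: y=3.484375, sp=5, e=sp−y=1.515625; I=5.890625, D=e−e_prev=2.140625; u=1/4·1.515625+3/2·5.890625+1/2·2.140625≈10.285156; next y=3/10·3.484375+1/2·10.285156≈6.187891
n=3: y≈6.187891, sp=5, e=sp−y≈-1.187891; I≈4.702734, D=e−e_prev≈-2.703516; u=1/4·(-1.187891)+3/2·4.702734+1/2·(-2.703516)≈5.405371; next y=3/10·6.187891+1/2·5.405371≈4.559053
n=4: y≈4.559053, sp=5, e=sp−y≈0.440947; I≈5.143682, D=e−e_prev≈1.628838; u=1/4·0.440947+3/2·5.143682+1/2·1.628838≈8.640178; next y=3/10·4.559053+1/2·8.640178≈5.687805
n=5: y≈5.687805, sp=5, e=sp−y≈-0.687805; I≈4.455877, D=e−e_prev≈-1.128752; u=1/4·(-0.687805)+3/2·4.455877+1/2·(-1.128752)≈5.947488; next y=3/10·5.687805+1/2·5.947488≈4.680085
n=6: y≈4.680085, sp=5, e=sp−y≈0.319915; I≈4.775791, D=e−e_prev≈1.007720; u=1/4·0.319915+3/2·4.775791+1/2·1.007720≈7.747526; next y=3/10·4.680085+1/2·7.747526≈5.277788
n=7: y≈5.277788, sp=5, e=sp−y≈-0.277788; I≈4.498003, D=e−e_prev≈-0.597703; u=1/4·(-0.277788)+3/2·4.498003+1/2·(-0.597703)≈6.378706; next y=3/10·5.277788+1/2·6.378706≈4.772689
n=8: y≈4.772689, sp=5, e=sp−y≈0.227311; I≈4.725314, D=e−e_prev≈0.505099; u=1/4·0.227311+3/2·4.725314+1/2·0.505099≈7.397347; next y=3/10·4.772689+1/2·7.397347≈5.130481
n=9: y≈5.130481, sp=5, e=sp−y≈-0.130481; I≈4.594833, D=e−e_prev≈-0.357791; u=1/4·(-0.130481)+3/2·4.594833+1/2·(-0.357791)≈6.680734; next y=3/10·5.130481+1/2·6.680734≈4.879511

0 5 11.250 0.000
1 5 3.594 5.625
2 5 10.285 3.484
3 5 5.405 6.188
4 5 8.640 4.559
5 5 5.947 5.688
6 5 7.748 4.680
7 5 6.379 5.278
8 5 7.397 4.773
9 5 6.681 5.130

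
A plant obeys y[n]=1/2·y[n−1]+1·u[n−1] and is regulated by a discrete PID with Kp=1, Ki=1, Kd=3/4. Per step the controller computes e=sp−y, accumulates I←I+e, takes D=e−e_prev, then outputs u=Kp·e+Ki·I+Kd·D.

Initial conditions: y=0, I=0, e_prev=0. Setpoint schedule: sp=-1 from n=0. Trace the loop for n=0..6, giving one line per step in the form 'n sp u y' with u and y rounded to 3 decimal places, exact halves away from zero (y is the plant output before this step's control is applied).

(exact arithmetic carried between steps; '≈' marks a value shown rounded to 6 d.p. or computed from one; I and e_prev carry over from the previous line; the table rounds u and y to 3 d.p., halves away from zero)
n=0: y=0, sp=-1, e=sp−y=-1; I=-1, D=e−e_prev=-1; u=1·(-1)+1·(-1)+3/4·(-1)=-2.75; next y=1/2·0+1·(-2.75)=-2.75
n=1: y=-2.75, sp=-1, e=sp−y=1.75; I=0.75, D=e−e_prev=2.75; u=1·1.75+1·0.75+3/4·2.75=4.5625; next y=1/2·(-2.75)+1·4.5625=3.1875
n=2: y=3.1875, sp=-1, e=sp−y=-4.1875; I=-3.4375, D=e−e_prev=-5.9375; u=1·(-4.1875)+1·(-3.4375)+3/4·(-5.9375)=-12.078125; next y=1/2·3.1875+1·(-12.078125)=-10.484375
n=3: y=-10.484375, sp=-1, e=sp−y=9.484375; I=6.046875, D=e−e_prev=13.671875; u=1·9.484375+1·6.046875+3/4·13.671875≈25.785156; next y=1/2·(-10.484375)+1·25.785156≈20.542969
n=4: y≈20.542969, sp=-1, e=sp−y≈-21.542969; I≈-15.496094, D=e−e_prev≈-31.027344; u=1·(-21.542969)+1·(-15.496094)+3/4·(-31.027344)≈-60.309570; next y=1/2·20.542969+1·(-60.309570)≈-50.038086
n=5: y≈-50.038086, sp=-1, e=sp−y≈49.038086; I≈33.541992, D=e−e_prev≈70.581055; u=1·49.038086+1·33.541992+3/4·70.581055≈135.515869; next y=1/2·(-50.038086)+1·135.515869≈110.496826
n=6: y≈110.496826, sp=-1, e=sp−y≈-111.496826; I≈-77.954834, D=e−e_prev≈-160.534912; u=1·(-111.496826)+1·(-77.954834)+3/4·(-160.534912)≈-309.852844; next y=1/2·110.496826+1·(-309.852844)≈-254.604431

0 -1 -2.750 0.000
1 -1 4.563 -2.750
2 -1 -12.078 3.188
3 -1 25.785 -10.484
4 -1 -60.310 20.543
5 -1 135.516 -50.038
6 -1 -309.853 110.497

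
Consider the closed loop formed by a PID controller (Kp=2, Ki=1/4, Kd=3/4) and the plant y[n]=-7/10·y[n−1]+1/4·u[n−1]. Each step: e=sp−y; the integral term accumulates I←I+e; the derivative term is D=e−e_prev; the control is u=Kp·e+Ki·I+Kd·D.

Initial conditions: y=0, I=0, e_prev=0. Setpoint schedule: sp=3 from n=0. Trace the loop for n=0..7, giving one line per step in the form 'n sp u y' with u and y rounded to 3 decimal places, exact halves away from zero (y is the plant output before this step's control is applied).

0 3 9.000 0.000
1 3 0.750 2.250
2 3 13.538 -1.388
3 3 -5.323 4.356
4 3 24.851 -4.380
5 3 -20.830 9.279
6 3 50.788 -11.703
7 3 -59.047 20.889

(exact arithmetic carried between steps; '≈' marks a value shown rounded to 6 d.p. or computed from one; I and e_prev carry over from the previous line; the table rounds u and y to 3 d.p., halves away from zero)
n=0: y=0, sp=3, e=sp−y=3; I=3, D=e−e_prev=3; u=2·3+1/4·3+3/4·3=9; next y=-7/10·0+1/4·9=2.25
n=1: y=2.25, sp=3, e=sp−y=0.75; I=3.75, D=e−e_prev=-2.25; u=2·0.75+1/4·3.75+3/4·(-2.25)=0.75; next y=-7/10·2.25+1/4·0.75=-1.3875
n=2: y=-1.3875, sp=3, e=sp−y=4.3875; I=8.1375, D=e−e_prev=3.6375; u=2·4.3875+1/4·8.1375+3/4·3.6375=13.5375; next y=-7/10·(-1.3875)+1/4·13.5375=4.355625
n=3: y=4.355625, sp=3, e=sp−y=-1.355625; I=6.781875, D=e−e_prev=-5.743125; u=2·(-1.355625)+1/4·6.781875+3/4·(-5.743125)=-5.323125; next y=-7/10·4.355625+1/4·(-5.323125)≈-4.379719
n=4: y≈-4.379719, sp=3, e=sp−y≈7.379719; I≈14.161594, D=e−e_prev≈8.735344; u=2·7.379719+1/4·14.161594+3/4·8.735344≈24.851344; next y=-7/10·(-4.379719)+1/4·24.851344≈9.278639
n=5: y≈9.278639, sp=3, e=sp−y≈-6.278639; I≈7.882955, D=e−e_prev≈-13.658358; u=2·(-6.278639)+1/4·7.882955+3/4·(-13.658358)≈-20.830308; next y=-7/10·9.278639+1/4·(-20.830308)≈-11.702624
n=6: y≈-11.702624, sp=3, e=sp−y≈14.702624; I≈22.585579, D=e−e_prev≈20.981263; u=2·14.702624+1/4·22.585579+3/4·20.981263≈50.787591; next y=-7/10·(-11.702624)+1/4·50.787591≈20.888735
n=7: y≈20.888735, sp=3, e=sp−y≈-17.888735; I≈4.696844, D=e−e_prev≈-32.591359; u=2·(-17.888735)+1/4·4.696844+3/4·(-32.591359)≈-59.046778; next y=-7/10·20.888735+1/4·(-59.046778)≈-29.383809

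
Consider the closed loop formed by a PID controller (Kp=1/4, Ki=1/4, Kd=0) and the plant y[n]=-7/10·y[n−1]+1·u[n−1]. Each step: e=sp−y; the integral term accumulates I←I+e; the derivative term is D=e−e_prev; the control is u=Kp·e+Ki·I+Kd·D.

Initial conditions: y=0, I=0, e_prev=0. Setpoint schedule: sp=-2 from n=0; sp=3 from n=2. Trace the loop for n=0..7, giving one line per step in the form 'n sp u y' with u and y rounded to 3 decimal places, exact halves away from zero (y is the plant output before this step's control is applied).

0 -2 -1.000 0.000
1 -2 -1.000 -1.000
2 3 0.900 -0.300
3 3 1.020 1.110
4 3 1.926 0.243
5 3 1.859 1.756
6 3 2.733 0.630
7 3 2.494 2.292

(exact arithmetic carried between steps; '≈' marks a value shown rounded to 6 d.p. or computed from one; I and e_prev carry over from the previous line; the table rounds u and y to 3 d.p., halves away from zero)
n=0: y=0, sp=-2, e=sp−y=-2; I=-2, D=e−e_prev=-2; u=1/4·(-2)+1/4·(-2)+0·(-2)=-1; next y=-7/10·0+1·(-1)=-1
n=1: y=-1, sp=-2, e=sp−y=-1; I=-3, D=e−e_prev=1; u=1/4·(-1)+1/4·(-3)+0·1=-1; next y=-7/10·(-1)+1·(-1)=-0.3
n=2: y=-0.3, sp=3, e=sp−y=3.3; I=0.3, D=e−e_prev=4.3; u=1/4·3.3+1/4·0.3+0·4.3=0.9; next y=-7/10·(-0.3)+1·0.9=1.11
n=3: y=1.11, sp=3, e=sp−y=1.89; I=2.19, D=e−e_prev=-1.41; u=1/4·1.89+1/4·2.19+0·(-1.41)=1.02; next y=-7/10·1.11+1·1.02=0.243
n=4: y=0.243, sp=3, e=sp−y=2.757; I=4.947, D=e−e_prev=0.867; u=1/4·2.757+1/4·4.947+0·0.867=1.926; next y=-7/10·0.243+1·1.926=1.7559
n=5: y=1.7559, sp=3, e=sp−y=1.2441; I=6.1911, D=e−e_prev=-1.5129; u=1/4·1.2441+1/4·6.1911+0·(-1.5129)=1.8588; next y=-7/10·1.7559+1·1.8588=0.62967
n=6: y=0.62967, sp=3, e=sp−y=2.37033; I=8.56143, D=e−e_prev=1.12623; u=1/4·2.37033+1/4·8.56143+0·1.12623=2.73294; next y=-7/10·0.62967+1·2.73294=2.292171
n=7: y=2.292171, sp=3, e=sp−y=0.707829; I=9.269259, D=e−e_prev=-1.662501; u=1/4·0.707829+1/4·9.269259+0·(-1.662501)=2.494272; next y=-7/10·2.292171+1·2.494272≈0.889752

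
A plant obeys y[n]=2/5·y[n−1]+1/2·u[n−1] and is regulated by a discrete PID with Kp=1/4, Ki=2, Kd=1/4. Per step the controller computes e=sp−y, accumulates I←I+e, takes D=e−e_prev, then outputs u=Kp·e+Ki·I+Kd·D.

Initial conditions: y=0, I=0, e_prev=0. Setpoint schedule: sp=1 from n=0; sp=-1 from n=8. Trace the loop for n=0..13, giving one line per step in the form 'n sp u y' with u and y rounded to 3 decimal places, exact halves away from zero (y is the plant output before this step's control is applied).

(exact arithmetic carried between steps; '≈' marks a value shown rounded to 6 d.p. or computed from one; I and e_prev carry over from the previous line; the table rounds u and y to 3 d.p., halves away from zero)
n=0: y=0, sp=1, e=sp−y=1; I=1, D=e−e_prev=1; u=1/4·1+2·1+1/4·1=2.5; next y=2/5·0+1/2·2.5=1.25
n=1: y=1.25, sp=1, e=sp−y=-0.25; I=0.75, D=e−e_prev=-1.25; u=1/4·(-0.25)+2·0.75+1/4·(-1.25)=1.125; next y=2/5·1.25+1/2·1.125=1.0625
n=2: y=1.0625, sp=1, e=sp−y=-0.0625; I=0.6875, D=e−e_prev=0.1875; u=1/4·(-0.0625)+2·0.6875+1/4·0.1875=1.40625; next y=2/5·1.0625+1/2·1.40625=1.128125
n=3: y=1.128125, sp=1, e=sp−y=-0.128125; I=0.559375, D=e−e_prev=-0.065625; u=1/4·(-0.128125)+2·0.559375+1/4·(-0.065625)≈1.070313; next y=2/5·1.128125+1/2·1.070313≈0.986406
n=4: y≈0.986406, sp=1, e=sp−y≈0.013594; I≈0.572969, D=e−e_prev≈0.141719; u=1/4·0.013594+2·0.572969+1/4·0.141719≈1.184766; next y=2/5·0.986406+1/2·1.184766≈0.986945
n=5: y≈0.986945, sp=1, e=sp−y≈0.013055; I≈0.586023, D=e−e_prev≈-0.000539; u=1/4·0.013055+2·0.586023+1/4·(-0.000539)≈1.175176; next y=2/5·0.986945+1/2·1.175176≈0.982366
n=6: y≈0.982366, sp=1, e=sp−y≈0.017634; I≈0.603657, D=e−e_prev≈0.004579; u=1/4·0.017634+2·0.603657+1/4·0.004579≈1.212868; next y=2/5·0.982366+1/2·1.212868≈0.999380
n=7: y≈0.999380, sp=1, e=sp−y≈0.000620; I≈0.604277, D=e−e_prev≈-0.017014; u=1/4·0.000620+2·0.604277+1/4·(-0.017014)≈1.204455; next y=2/5·0.999380+1/2·1.204455≈1.001980
n=8: y≈1.001980, sp=-1, e=sp−y≈-2.001980; I≈-1.397703, D=e−e_prev≈-2.002599; u=1/4·(-2.001980)+2·(-1.397703)+1/4·(-2.002599)≈-3.796550; next y=2/5·1.001980+1/2·(-3.796550)≈-1.497483
n=9: y≈-1.497483, sp=-1, e=sp−y≈0.497483; I≈-0.900220, D=e−e_prev≈2.499463; u=1/4·0.497483+2·(-0.900220)+1/4·2.499463≈-1.051202; next y=2/5·(-1.497483)+1/2·(-1.051202)≈-1.124595
n=10: y≈-1.124595, sp=-1, e=sp−y≈0.124595; I≈-0.775625, D=e−e_prev≈-0.372889; u=1/4·0.124595+2·(-0.775625)+1/4·(-0.372889)≈-1.613323; next y=2/5·(-1.124595)+1/2·(-1.613323)≈-1.256500
n=11: y≈-1.256500, sp=-1, e=sp−y≈0.256500; I≈-0.519125, D=e−e_prev≈0.131905; u=1/4·0.256500+2·(-0.519125)+1/4·0.131905≈-0.941150; next y=2/5·(-1.256500)+1/2·(-0.941150)≈-0.973175
n=12: y≈-0.973175, sp=-1, e=sp−y≈-0.026825; I≈-0.545951, D=e−e_prev≈-0.283325; u=1/4·(-0.026825)+2·(-0.545951)+1/4·(-0.283325)≈-1.169439; next y=2/5·(-0.973175)+1/2·(-1.169439)≈-0.973989
n=13: y≈-0.973989, sp=-1, e=sp−y≈-0.026011; I≈-0.571961, D=e−e_prev≈0.000815; u=1/4·(-0.026011)+2·(-0.571961)+1/4·0.000815≈-1.150222; next y=2/5·(-0.973989)+1/2·(-1.150222)≈-0.964707

0 1 2.500 0.000
1 1 1.125 1.250
2 1 1.406 1.063
3 1 1.070 1.128
4 1 1.185 0.986
5 1 1.175 0.987
6 1 1.213 0.982
7 1 1.204 0.999
8 -1 -3.797 1.002
9 -1 -1.051 -1.497
10 -1 -1.613 -1.125
11 -1 -0.941 -1.256
12 -1 -1.169 -0.973
13 -1 -1.150 -0.974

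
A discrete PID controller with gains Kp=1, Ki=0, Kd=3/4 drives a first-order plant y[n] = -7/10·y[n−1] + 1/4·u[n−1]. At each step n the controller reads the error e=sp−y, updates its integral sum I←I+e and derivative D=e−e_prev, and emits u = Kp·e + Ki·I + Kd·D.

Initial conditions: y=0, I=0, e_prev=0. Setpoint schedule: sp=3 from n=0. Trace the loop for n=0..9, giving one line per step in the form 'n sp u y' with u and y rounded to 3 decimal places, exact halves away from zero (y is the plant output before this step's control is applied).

0 3 5.250 0.000
1 3 0.703 1.313
2 3 5.285 -0.743
3 3 -0.779 1.841
4 3 6.977 -1.484
5 3 -2.983 2.783
6 3 9.801 -2.694
7 3 -6.608 4.336
8 3 14.455 -4.687
9 3 -12.581 6.895

(exact arithmetic carried between steps; '≈' marks a value shown rounded to 6 d.p. or computed from one; I and e_prev carry over from the previous line; the table rounds u and y to 3 d.p., halves away from zero)
n=0: y=0, sp=3, e=sp−y=3; I=3, D=e−e_prev=3; u=1·3+0·3+3/4·3=5.25; next y=-7/10·0+1/4·5.25=1.3125
n=1: y=1.3125, sp=3, e=sp−y=1.6875; I=4.6875, D=e−e_prev=-1.3125; u=1·1.6875+0·4.6875+3/4·(-1.3125)=0.703125; next y=-7/10·1.3125+1/4·0.703125≈-0.742969
n=2: y≈-0.742969, sp=3, e=sp−y≈3.742969; I≈8.430469, D=e−e_prev≈2.055469; u=1·3.742969+0·8.430469+3/4·2.055469≈5.284570; next y=-7/10·(-0.742969)+1/4·5.284570≈1.841221
n=3: y≈1.841221, sp=3, e=sp−y≈1.158779; I≈9.589248, D=e−e_prev≈-2.584189; u=1·1.158779+0·9.589248+3/4·(-2.584189)≈-0.779363; next y=-7/10·1.841221+1/4·(-0.779363)≈-1.483695
n=4: y≈-1.483695, sp=3, e=sp−y≈4.483695; I≈14.072943, D=e−e_prev≈3.324916; u=1·4.483695+0·14.072943+3/4·3.324916≈6.977382; next y=-7/10·(-1.483695)+1/4·6.977382≈2.782932
n=5: y≈2.782932, sp=3, e=sp−y≈0.217068; I≈14.290011, D=e−e_prev≈-4.266627; u=1·0.217068+0·14.290011+3/4·(-4.266627)≈-2.982903; next y=-7/10·2.782932+1/4·(-2.982903)≈-2.693778
n=6: y≈-2.693778, sp=3, e=sp−y≈5.693778; I≈19.983789, D=e−e_prev≈5.476710; u=1·5.693778+0·19.983789+3/4·5.476710≈9.801311; next y=-7/10·(-2.693778)+1/4·9.801311≈4.335972
n=7: y≈4.335972, sp=3, e=sp−y≈-1.335972; I≈18.647817, D=e−e_prev≈-7.029751; u=1·(-1.335972)+0·18.647817+3/4·(-7.029751)≈-6.608285; next y=-7/10·4.335972+1/4·(-6.608285)≈-4.687252
n=8: y≈-4.687252, sp=3, e=sp−y≈7.687252; I≈26.335069, D=e−e_prev≈9.023225; u=1·7.687252+0·26.335069+3/4·9.023225≈14.454670; next y=-7/10·(-4.687252)+1/4·14.454670≈6.894744
n=9: y≈6.894744, sp=3, e=sp−y≈-3.894744; I≈22.440325, D=e−e_prev≈-11.581996; u=1·(-3.894744)+0·22.440325+3/4·(-11.581996)≈-12.581241; next y=-7/10·6.894744+1/4·(-12.581241)≈-7.971631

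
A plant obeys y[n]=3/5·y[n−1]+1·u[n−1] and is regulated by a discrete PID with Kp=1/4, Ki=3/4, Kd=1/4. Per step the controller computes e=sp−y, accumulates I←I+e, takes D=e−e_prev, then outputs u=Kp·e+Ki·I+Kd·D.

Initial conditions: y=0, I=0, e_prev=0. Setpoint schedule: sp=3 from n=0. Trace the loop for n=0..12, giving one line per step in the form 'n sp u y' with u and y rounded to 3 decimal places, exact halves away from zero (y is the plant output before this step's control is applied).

0 3 3.750 0.000
1 3 0.563 3.750
2 3 2.109 2.813
3 3 0.785 3.797
4 3 1.351 3.063
5 3 0.963 3.189
6 3 1.243 2.876
7 3 1.142 2.969
8 3 1.245 2.924
9 3 1.196 3.000
10 3 1.220 2.996
11 3 1.195 3.018
12 3 1.202 3.006

(exact arithmetic carried between steps; '≈' marks a value shown rounded to 6 d.p. or computed from one; I and e_prev carry over from the previous line; the table rounds u and y to 3 d.p., halves away from zero)
n=0: y=0, sp=3, e=sp−y=3; I=3, D=e−e_prev=3; u=1/4·3+3/4·3+1/4·3=3.75; next y=3/5·0+1·3.75=3.75
n=1: y=3.75, sp=3, e=sp−y=-0.75; I=2.25, D=e−e_prev=-3.75; u=1/4·(-0.75)+3/4·2.25+1/4·(-3.75)=0.5625; next y=3/5·3.75+1·0.5625=2.8125
n=2: y=2.8125, sp=3, e=sp−y=0.1875; I=2.4375, D=e−e_prev=0.9375; u=1/4·0.1875+3/4·2.4375+1/4·0.9375=2.109375; next y=3/5·2.8125+1·2.109375=3.796875
n=3: y=3.796875, sp=3, e=sp−y=-0.796875; I=1.640625, D=e−e_prev=-0.984375; u=1/4·(-0.796875)+3/4·1.640625+1/4·(-0.984375)≈0.785156; next y=3/5·3.796875+1·0.785156≈3.063281
n=4: y≈3.063281, sp=3, e=sp−y≈-0.063281; I≈1.577344, D=e−e_prev≈0.733594; u=1/4·(-0.063281)+3/4·1.577344+1/4·0.733594≈1.350586; next y=3/5·3.063281+1·1.350586≈3.188555
n=5: y≈3.188555, sp=3, e=sp−y≈-0.188555; I≈1.388789, D=e−e_prev≈-0.125273; u=1/4·(-0.188555)+3/4·1.388789+1/4·(-0.125273)≈0.963135; next y=3/5·3.188555+1·0.963135≈2.876268
n=6: y≈2.876268, sp=3, e=sp−y≈0.123732; I≈1.512521, D=e−e_prev≈0.312287; u=1/4·0.123732+3/4·1.512521+1/4·0.312287≈1.243396; next y=3/5·2.876268+1·1.243396≈2.969157
n=7: y≈2.969157, sp=3, e=sp−y≈0.030843; I≈1.543365, D=e−e_prev≈-0.092889; u=1/4·0.030843+3/4·1.543365+1/4·(-0.092889)≈1.142012; next y=3/5·2.969157+1·1.142012≈2.923506
n=8: y≈2.923506, sp=3, e=sp−y≈0.076494; I≈1.619859, D=e−e_prev≈0.045650; u=1/4·0.076494+3/4·1.619859+1/4·0.045650≈1.245430; next y=3/5·2.923506+1·1.245430≈2.999534
n=9: y≈2.999534, sp=3, e=sp−y≈0.000466; I≈1.620325, D=e−e_prev≈-0.076028; u=1/4·0.000466+3/4·1.620325+1/4·(-0.076028)≈1.196353; next y=3/5·2.999534+1·1.196353≈2.996074
n=10: y≈2.996074, sp=3, e=sp−y≈0.003926; I≈1.624251, D=e−e_prev≈0.003460; u=1/4·0.003926+3/4·1.624251+1/4·0.003460≈1.220035; next y=3/5·2.996074+1·1.220035≈3.017679
n=11: y≈3.017679, sp=3, e=sp−y≈-0.017679; I≈1.606572, D=e−e_prev≈-0.021606; u=1/4·(-0.017679)+3/4·1.606572+1/4·(-0.021606)≈1.195108; next y=3/5·3.017679+1·1.195108≈3.005715
n=12: y≈3.005715, sp=3, e=sp−y≈-0.005715; I≈1.600857, D=e−e_prev≈0.011964; u=1/4·(-0.005715)+3/4·1.600857+1/4·0.011964≈1.202205; next y=3/5·3.005715+1·1.202205≈3.005634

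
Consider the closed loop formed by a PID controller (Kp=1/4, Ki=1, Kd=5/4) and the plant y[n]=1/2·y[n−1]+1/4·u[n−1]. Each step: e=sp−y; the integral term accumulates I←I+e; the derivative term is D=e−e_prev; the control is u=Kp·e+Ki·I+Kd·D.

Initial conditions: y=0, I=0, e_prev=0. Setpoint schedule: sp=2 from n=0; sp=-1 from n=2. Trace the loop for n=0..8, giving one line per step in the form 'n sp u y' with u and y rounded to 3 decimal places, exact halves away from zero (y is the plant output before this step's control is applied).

0 2 5.000 0.000
1 2 1.375 1.250
2 -1 -3.109 0.969
3 -1 1.475 -0.293
4 -1 -2.097 0.222
5 -1 -1.087 -0.413
6 -1 -2.305 -0.478
7 -1 -2.065 -0.816
8 -1 -2.400 -0.924

(exact arithmetic carried between steps; '≈' marks a value shown rounded to 6 d.p. or computed from one; I and e_prev carry over from the previous line; the table rounds u and y to 3 d.p., halves away from zero)
n=0: y=0, sp=2, e=sp−y=2; I=2, D=e−e_prev=2; u=1/4·2+1·2+5/4·2=5; next y=1/2·0+1/4·5=1.25
n=1: y=1.25, sp=2, e=sp−y=0.75; I=2.75, D=e−e_prev=-1.25; u=1/4·0.75+1·2.75+5/4·(-1.25)=1.375; next y=1/2·1.25+1/4·1.375=0.96875
n=2: y=0.96875, sp=-1, e=sp−y=-1.96875; I=0.78125, D=e−e_prev=-2.71875; u=1/4·(-1.96875)+1·0.78125+5/4·(-2.71875)=-3.109375; next y=1/2·0.96875+1/4·(-3.109375)≈-0.292969
n=3: y≈-0.292969, sp=-1, e=sp−y≈-0.707031; I≈0.074219, D=e−e_prev≈1.261719; u=1/4·(-0.707031)+1·0.074219+5/4·1.261719≈1.474609; next y=1/2·(-0.292969)+1/4·1.474609≈0.222168
n=4: y≈0.222168, sp=-1, e=sp−y≈-1.222168; I≈-1.147949, D=e−e_prev≈-0.515137; u=1/4·(-1.222168)+1·(-1.147949)+5/4·(-0.515137)≈-2.097412; next y=1/2·0.222168+1/4·(-2.097412)≈-0.413269
n=5: y≈-0.413269, sp=-1, e=sp−y≈-0.586731; I≈-1.734680, D=e−e_prev≈0.635437; u=1/4·(-0.586731)+1·(-1.734680)+5/4·0.635437≈-1.087067; next y=1/2·(-0.413269)+1/4·(-1.087067)≈-0.478401
n=6: y≈-0.478401, sp=-1, e=sp−y≈-0.521599; I≈-2.256279, D=e−e_prev≈0.065132; u=1/4·(-0.521599)+1·(-2.256279)+5/4·0.065132≈-2.305264; next y=1/2·(-0.478401)+1/4·(-2.305264)≈-0.815516
n=7: y≈-0.815516, sp=-1, e=sp−y≈-0.184484; I≈-2.440763, D=e−e_prev≈0.337115; u=1/4·(-0.184484)+1·(-2.440763)+5/4·0.337115≈-2.065489; next y=1/2·(-0.815516)+1/4·(-2.065489)≈-0.924131
n=8: y≈-0.924131, sp=-1, e=sp−y≈-0.075869; I≈-2.516632, D=e−e_prev≈0.108614; u=1/4·(-0.075869)+1·(-2.516632)+5/4·0.108614≈-2.399832; next y=1/2·(-0.924131)+1/4·(-2.399832)≈-1.062023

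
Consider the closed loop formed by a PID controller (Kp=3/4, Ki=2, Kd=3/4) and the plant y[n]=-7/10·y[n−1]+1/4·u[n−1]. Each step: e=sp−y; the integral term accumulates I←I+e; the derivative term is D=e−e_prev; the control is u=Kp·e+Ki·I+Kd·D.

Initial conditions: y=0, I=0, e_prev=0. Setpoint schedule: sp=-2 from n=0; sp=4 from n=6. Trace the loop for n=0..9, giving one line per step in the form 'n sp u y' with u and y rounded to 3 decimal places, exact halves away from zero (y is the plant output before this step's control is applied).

(exact arithmetic carried between steps; '≈' marks a value shown rounded to 6 d.p. or computed from one; I and e_prev carry over from the previous line; the table rounds u and y to 3 d.p., halves away from zero)
n=0: y=0, sp=-2, e=sp−y=-2; I=-2, D=e−e_prev=-2; u=3/4·(-2)+2·(-2)+3/4·(-2)=-7; next y=-7/10·0+1/4·(-7)=-1.75
n=1: y=-1.75, sp=-2, e=sp−y=-0.25; I=-2.25, D=e−e_prev=1.75; u=3/4·(-0.25)+2·(-2.25)+3/4·1.75=-3.375; next y=-7/10·(-1.75)+1/4·(-3.375)=0.38125
n=2: y=0.38125, sp=-2, e=sp−y=-2.38125; I=-4.63125, D=e−e_prev=-2.13125; u=3/4·(-2.38125)+2·(-4.63125)+3/4·(-2.13125)=-12.646875; next y=-7/10·0.38125+1/4·(-12.646875)≈-3.428594
n=3: y≈-3.428594, sp=-2, e=sp−y≈1.428594; I≈-3.202656, D=e−e_prev≈3.809844; u=3/4·1.428594+2·(-3.202656)+3/4·3.809844≈-2.476484; next y=-7/10·(-3.428594)+1/4·(-2.476484)≈1.780895
n=4: y≈1.780895, sp=-2, e=sp−y≈-3.780895; I≈-6.983551, D=e−e_prev≈-5.209488; u=3/4·(-3.780895)+2·(-6.983551)+3/4·(-5.209488)≈-20.709889; next y=-7/10·1.780895+1/4·(-20.709889)≈-6.424098
n=5: y≈-6.424098, sp=-2, e=sp−y≈4.424098; I≈-2.559452, D=e−e_prev≈8.204993; u=3/4·4.424098+2·(-2.559452)+3/4·8.204993≈4.352914; next y=-7/10·(-6.424098)+1/4·4.352914≈5.585097
n=6: y≈5.585097, sp=4, e=sp−y≈-1.585097; I≈-4.144550, D=e−e_prev≈-6.009196; u=3/4·(-1.585097)+2·(-4.144550)+3/4·(-6.009196)≈-13.984819; next y=-7/10·5.585097+1/4·(-13.984819)≈-7.405773
n=7: y≈-7.405773, sp=4, e=sp−y≈11.405773; I≈7.261223, D=e−e_prev≈12.990870; u=3/4·11.405773+2·7.261223+3/4·12.990870≈32.819928; next y=-7/10·(-7.405773)+1/4·32.819928≈13.389023
n=8: y≈13.389023, sp=4, e=sp−y≈-9.389023; I≈-2.127800, D=e−e_prev≈-20.794796; u=3/4·(-9.389023)+2·(-2.127800)+3/4·(-20.794796)≈-26.893464; next y=-7/10·13.389023+1/4·(-26.893464)≈-16.095682
n=9: y≈-16.095682, sp=4, e=sp−y≈20.095682; I≈17.967882, D=e−e_prev≈29.484705; u=3/4·20.095682+2·17.967882+3/4·29.484705≈73.121055; next y=-7/10·(-16.095682)+1/4·73.121055≈29.547241

0 -2 -7.000 0.000
1 -2 -3.375 -1.750
2 -2 -12.647 0.381
3 -2 -2.476 -3.429
4 -2 -20.710 1.781
5 -2 4.353 -6.424
6 4 -13.985 5.585
7 4 32.820 -7.406
8 4 -26.893 13.389
9 4 73.121 -16.096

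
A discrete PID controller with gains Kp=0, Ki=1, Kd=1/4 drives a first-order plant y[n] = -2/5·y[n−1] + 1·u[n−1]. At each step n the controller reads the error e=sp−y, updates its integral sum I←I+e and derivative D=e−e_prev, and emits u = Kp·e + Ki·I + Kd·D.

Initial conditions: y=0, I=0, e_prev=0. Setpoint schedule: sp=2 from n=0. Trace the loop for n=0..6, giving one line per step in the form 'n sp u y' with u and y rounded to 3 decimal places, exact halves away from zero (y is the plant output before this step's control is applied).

0 2 2.500 0.000
1 2 0.875 2.500
2 2 4.281 -0.125
3 2 0.180 4.331
4 2 6.318 -1.553
5 2 -2.215 6.939
6 2 9.881 -4.991

(exact arithmetic carried between steps; '≈' marks a value shown rounded to 6 d.p. or computed from one; I and e_prev carry over from the previous line; the table rounds u and y to 3 d.p., halves away from zero)
n=0: y=0, sp=2, e=sp−y=2; I=2, D=e−e_prev=2; u=0·2+1·2+1/4·2=2.5; next y=-2/5·0+1·2.5=2.5
n=1: y=2.5, sp=2, e=sp−y=-0.5; I=1.5, D=e−e_prev=-2.5; u=0·(-0.5)+1·1.5+1/4·(-2.5)=0.875; next y=-2/5·2.5+1·0.875=-0.125
n=2: y=-0.125, sp=2, e=sp−y=2.125; I=3.625, D=e−e_prev=2.625; u=0·2.125+1·3.625+1/4·2.625=4.28125; next y=-2/5·(-0.125)+1·4.28125=4.33125
n=3: y=4.33125, sp=2, e=sp−y=-2.33125; I=1.29375, D=e−e_prev=-4.45625; u=0·(-2.33125)+1·1.29375+1/4·(-4.45625)≈0.179688; next y=-2/5·4.33125+1·0.179688≈-1.552813
n=4: y≈-1.552813, sp=2, e=sp−y≈3.552813; I≈4.846563, D=e−e_prev≈5.884063; u=0·3.552813+1·4.846563+1/4·5.884063≈6.317578; next y=-2/5·(-1.552813)+1·6.317578≈6.938703
n=5: y≈6.938703, sp=2, e=sp−y≈-4.938703; I≈-0.092141, D=e−e_prev≈-8.491516; u=0·(-4.938703)+1·(-0.092141)+1/4·(-8.491516)≈-2.215020; next y=-2/5·6.938703+1·(-2.215020)≈-4.990501
n=6: y≈-4.990501, sp=2, e=sp−y≈6.990501; I≈6.898360, D=e−e_prev≈11.929204; u=0·6.990501+1·6.898360+1/4·11.929204≈9.880661; next y=-2/5·(-4.990501)+1·9.880661≈11.876861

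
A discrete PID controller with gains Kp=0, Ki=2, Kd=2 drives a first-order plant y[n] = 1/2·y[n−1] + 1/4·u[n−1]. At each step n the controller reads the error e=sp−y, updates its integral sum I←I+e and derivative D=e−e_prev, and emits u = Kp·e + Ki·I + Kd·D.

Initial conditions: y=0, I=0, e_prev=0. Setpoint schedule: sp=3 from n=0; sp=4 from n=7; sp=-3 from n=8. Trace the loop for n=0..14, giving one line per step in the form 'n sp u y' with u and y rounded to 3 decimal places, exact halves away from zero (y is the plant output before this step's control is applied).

(exact arithmetic carried between steps; '≈' marks a value shown rounded to 6 d.p. or computed from one; I and e_prev carry over from the previous line; the table rounds u and y to 3 d.p., halves away from zero)
n=0: y=0, sp=3, e=sp−y=3; I=3, D=e−e_prev=3; u=0·3+2·3+2·3=12; next y=1/2·0+1/4·12=3
n=1: y=3, sp=3, e=sp−y=0; I=3, D=e−e_prev=-3; u=0·0+2·3+2·(-3)=0; next y=1/2·3+1/4·0=1.5
n=2: y=1.5, sp=3, e=sp−y=1.5; I=4.5, D=e−e_prev=1.5; u=0·1.5+2·4.5+2·1.5=12; next y=1/2·1.5+1/4·12=3.75
n=3: y=3.75, sp=3, e=sp−y=-0.75; I=3.75, D=e−e_prev=-2.25; u=0·(-0.75)+2·3.75+2·(-2.25)=3; next y=1/2·3.75+1/4·3=2.625
n=4: y=2.625, sp=3, e=sp−y=0.375; I=4.125, D=e−e_prev=1.125; u=0·0.375+2·4.125+2·1.125=10.5; next y=1/2·2.625+1/4·10.5=3.9375
n=5: y=3.9375, sp=3, e=sp−y=-0.9375; I=3.1875, D=e−e_prev=-1.3125; u=0·(-0.9375)+2·3.1875+2·(-1.3125)=3.75; next y=1/2·3.9375+1/4·3.75=2.90625
n=6: y=2.90625, sp=3, e=sp−y=0.09375; I=3.28125, D=e−e_prev=1.03125; u=0·0.09375+2·3.28125+2·1.03125=8.625; next y=1/2·2.90625+1/4·8.625=3.609375
n=7: y=3.609375, sp=4, e=sp−y=0.390625; I=3.671875, D=e−e_prev=0.296875; u=0·0.390625+2·3.671875+2·0.296875=7.9375; next y=1/2·3.609375+1/4·7.9375≈3.789063
n=8: y≈3.789063, sp=-3, e=sp−y≈-6.789063; I≈-3.117188, D=e−e_prev≈-7.179688; u=0·(-6.789063)+2·(-3.117188)+2·(-7.179688)≈-20.59375; next y=1/2·3.789063+1/4·(-20.59375)≈-3.253906
n=9: y≈-3.253906, sp=-3, e=sp−y≈0.253906; I≈-2.863281, D=e−e_prev≈7.042969; u=0·0.253906+2·(-2.863281)+2·7.042969≈8.359375; next y=1/2·(-3.253906)+1/4·8.359375≈0.462891
n=10: y≈0.462891, sp=-3, e=sp−y≈-3.462891; I≈-6.326172, D=e−e_prev≈-3.716797; u=0·(-3.462891)+2·(-6.326172)+2·(-3.716797)≈-20.085938; next y=1/2·0.462891+1/4·(-20.085938)≈-4.790039
n=11: y≈-4.790039, sp=-3, e=sp−y≈1.790039; I≈-4.536133, D=e−e_prev≈5.252930; u=0·1.790039+2·(-4.536133)+2·5.252930≈1.433594; next y=1/2·(-4.790039)+1/4·1.433594≈-2.036621
n=12: y≈-2.036621, sp=-3, e=sp−y≈-0.963379; I≈-5.499512, D=e−e_prev≈-2.753418; u=0·(-0.963379)+2·(-5.499512)+2·(-2.753418)≈-16.505859; next y=1/2·(-2.036621)+1/4·(-16.505859)≈-5.144775
n=13: y≈-5.144775, sp=-3, e=sp−y≈2.144775; I≈-3.354736, D=e−e_prev≈3.108154; u=0·2.144775+2·(-3.354736)+2·3.108154≈-0.493164; next y=1/2·(-5.144775)+1/4·(-0.493164)≈-2.695679
n=14: y≈-2.695679, sp=-3, e=sp−y≈-0.304321; I≈-3.659058, D=e−e_prev≈-2.449097; u=0·(-0.304321)+2·(-3.659058)+2·(-2.449097)≈-12.216309; next y=1/2·(-2.695679)+1/4·(-12.216309)≈-4.401917

0 3 12.000 0.000
1 3 0.000 3.000
2 3 12.000 1.500
3 3 3.000 3.750
4 3 10.500 2.625
5 3 3.750 3.938
6 3 8.625 2.906
7 4 7.938 3.609
8 -3 -20.594 3.789
9 -3 8.359 -3.254
10 -3 -20.086 0.463
11 -3 1.434 -4.790
12 -3 -16.506 -2.037
13 -3 -0.493 -5.145
14 -3 -12.216 -2.696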